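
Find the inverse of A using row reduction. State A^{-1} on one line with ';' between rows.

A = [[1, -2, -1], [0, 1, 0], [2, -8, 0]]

inverse = [0 4 1/2; 0 1 0; -1 2 1/2]

Gauss-Jordan on [A | I]:
R3 <- R3 - (2)*R1:  [  0  -4   2  |  -2   0   1 ]
R1 <- R1 - (-2)*R2:  [  1   0  -1  |   1   2   0 ]
R3 <- R3 - (-4)*R2:  [  0   0   2  |  -2   4   1 ]
R3 <- (1/2)*R3:  [   0    0    1  |   -1    2  1/2 ]
R1 <- R1 - (-1)*R3:  [   1    0    0  |    0    4  1/2 ]
Right block of [I | A^{-1}] is the inverse:
[  0  4  1/2 ]
[  0  1    0 ]
[ -1  2  1/2 ]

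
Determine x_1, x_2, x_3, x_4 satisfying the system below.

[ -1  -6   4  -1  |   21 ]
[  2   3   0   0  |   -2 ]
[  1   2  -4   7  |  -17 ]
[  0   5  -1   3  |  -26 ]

(5, -4, 0, -2)

Forward elimination on [A|b]:
R2 <- R2 - (-2)*R1:  [  0  -9   8  -2  40 ]
R3 <- R3 - (-1)*R1:  [  0  -4   0   6   4 ]
R3 <- R3 - (4/9)*R2:  [      0       0   -32/9    62/9  -124/9 ]
R4 <- R4 - (-5/9)*R2:  [     0      0   31/9   17/9  -34/9 ]
R4 <- R4 - (-31/32)*R3:  [      0       0       0  137/16  -137/8 ]
Row echelon form:
[ -1  -6      4      -1  |      21 ]
[  0  -9      8      -2  |      40 ]
[  0   0  -32/9    62/9  |  -124/9 ]
[  0   0      0  137/16  |  -137/8 ]
Back-substitution:
x_4 = (-137/8) / (137/16) = -2
x_3 = (-124/9 - (62/9)*(-2)) / (-32/9) = 0
x_2 = (40 - (8)*(0) - (-2)*(-2)) / -9 = -4
x_1 = (21 - (-6)*(-4) - (4)*(0) - (-1)*(-2)) / -1 = 5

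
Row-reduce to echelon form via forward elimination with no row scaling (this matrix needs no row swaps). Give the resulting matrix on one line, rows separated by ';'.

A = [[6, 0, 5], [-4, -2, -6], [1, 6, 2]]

Forward elimination:
R2 <- R2 - (-2/3)*R1:  [    0    -2  -8/3 ]
R3 <- R3 - (1/6)*R1:  [   0    6  7/6 ]
R3 <- R3 - (-3)*R2:  [     0      0  -41/6 ]
Row echelon form:
[ 6   0      5 ]
[ 0  -2   -8/3 ]
[ 0   0  -41/6 ]

REF = [6 0 5; 0 -2 -8/3; 0 0 -41/6]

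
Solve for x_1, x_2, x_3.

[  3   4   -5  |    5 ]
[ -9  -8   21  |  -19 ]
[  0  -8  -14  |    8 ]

Forward elimination on [A|b]:
R2 <- R2 - (-3)*R1:  [  0   4   6  -4 ]
R3 <- R3 - (-2)*R2:  [  0   0  -2   0 ]
Row echelon form:
[ 3  4  -5  |   5 ]
[ 0  4   6  |  -4 ]
[ 0  0  -2  |   0 ]
Back-substitution:
x_3 = (0) / -2 = 0
x_2 = (-4 - (6)*(0)) / 4 = -1
x_1 = (5 - (4)*(-1) - (-5)*(0)) / 3 = 3

(3, -1, 0)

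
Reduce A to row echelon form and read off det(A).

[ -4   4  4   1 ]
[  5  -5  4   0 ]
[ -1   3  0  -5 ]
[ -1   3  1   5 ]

Forward elimination:
R2 <- R2 - (-5/4)*R1:  [   0    0    9  5/4 ]
R3 <- R3 - (1/4)*R1:  [     0      2     -1  -21/4 ]
R4 <- R4 - (1/4)*R1:  [    0     2     0  19/4 ]
R2 <-> R3   (pivot in column 2 was zero)
[ -4  4   4      1 ]
[  0  2  -1  -21/4 ]
[  0  0   9    5/4 ]
[  0  2   0   19/4 ]
R4 <- R4 - (1)*R2:  [  0   0   1  10 ]
R4 <- R4 - (1/9)*R3:  [      0       0       0  355/36 ]
Upper-triangular form:
[ -4  4   4       1 ]
[  0  2  -1   -21/4 ]
[  0  0   9     5/4 ]
[  0  0   0  355/36 ]
det(A) = (-1)^1 * (-4) * (2) * (9) * (355/36) = 710  (1 row swap -> sign -1)

det(A) = 710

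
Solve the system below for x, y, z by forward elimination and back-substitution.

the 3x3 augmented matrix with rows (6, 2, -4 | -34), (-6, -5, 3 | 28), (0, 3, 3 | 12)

(-4, 1, 3)

Forward elimination on [A|b]:
R2 <- R2 - (-1)*R1:  [  0  -3  -1  -6 ]
R3 <- R3 - (-1)*R2:  [ 0  0  2  6 ]
Row echelon form:
[ 6   2  -4  |  -34 ]
[ 0  -3  -1  |   -6 ]
[ 0   0   2  |    6 ]
Back-substitution:
z = (6) / 2 = 3
y = (-6 - (-1)*(3)) / -3 = 1
x = (-34 - (2)*(1) - (-4)*(3)) / 6 = -4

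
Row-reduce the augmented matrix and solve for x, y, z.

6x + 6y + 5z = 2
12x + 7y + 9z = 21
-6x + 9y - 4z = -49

(5, -3, -2)

Forward elimination on [A|b]:
R2 <- R2 - (2)*R1:  [  0  -5  -1  17 ]
R3 <- R3 - (-1)*R1:  [   0   15    1  -47 ]
R3 <- R3 - (-3)*R2:  [  0   0  -2   4 ]
Row echelon form:
[ 6   6   5  |   2 ]
[ 0  -5  -1  |  17 ]
[ 0   0  -2  |   4 ]
Back-substitution:
z = (4) / -2 = -2
y = (17 - (-1)*(-2)) / -5 = -3
x = (2 - (6)*(-3) - (5)*(-2)) / 6 = 5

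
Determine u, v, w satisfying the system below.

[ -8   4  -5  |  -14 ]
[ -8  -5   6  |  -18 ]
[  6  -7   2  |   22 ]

Forward elimination on [A|b]:
R2 <- R2 - (1)*R1:  [  0  -9  11  -4 ]
R3 <- R3 - (-3/4)*R1:  [    0    -4  -7/4  23/2 ]
R3 <- R3 - (4/9)*R2:  [       0        0  -239/36   239/18 ]
Row echelon form:
[ -8   4       -5  |     -14 ]
[  0  -9       11  |      -4 ]
[  0   0  -239/36  |  239/18 ]
Back-substitution:
w = (239/18) / (-239/36) = -2
v = (-4 - (11)*(-2)) / -9 = -2
u = (-14 - (4)*(-2) - (-5)*(-2)) / -8 = 2

(2, -2, -2)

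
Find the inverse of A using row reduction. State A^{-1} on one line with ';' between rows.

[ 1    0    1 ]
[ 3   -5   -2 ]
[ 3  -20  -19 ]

Gauss-Jordan on [A | I]:
R2 <- R2 - (3)*R1:  [  0  -5  -5  |  -3   1   0 ]
R3 <- R3 - (3)*R1:  [   0  -20  -22  |   -3    0    1 ]
R2 <- (1/-5)*R2:  [    0     1     1  |   3/5  -1/5     0 ]
R3 <- R3 - (-20)*R2:  [  0   0  -2  |   9  -4   1 ]
R3 <- (1/-2)*R3:  [    0     0     1  |  -9/2     2  -1/2 ]
R1 <- R1 - (1)*R3:  [    1     0     0  |  11/2    -2   1/2 ]
R2 <- R2 - (1)*R3:  [     0      1      0  |  51/10  -11/5    1/2 ]
Right block of [I | A^{-1}] is the inverse:
[  11/2     -2   1/2 ]
[ 51/10  -11/5   1/2 ]
[  -9/2      2  -1/2 ]

inverse = [11/2 -2 1/2; 51/10 -11/5 1/2; -9/2 2 -1/2]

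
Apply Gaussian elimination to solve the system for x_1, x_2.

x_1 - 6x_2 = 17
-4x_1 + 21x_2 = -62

Forward elimination on [A|b]:
R2 <- R2 - (-4)*R1:  [  0  -3   6 ]
Row echelon form:
[ 1  -6  |  17 ]
[ 0  -3  |   6 ]
Back-substitution:
x_2 = (6) / -3 = -2
x_1 = (17 - (-6)*(-2)) / 1 = 5

(5, -2)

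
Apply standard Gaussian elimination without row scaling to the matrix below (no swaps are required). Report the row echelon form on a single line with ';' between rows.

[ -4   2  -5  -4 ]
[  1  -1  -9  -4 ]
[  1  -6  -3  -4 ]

REF = [-4 2 -5 -4; 0 -1/2 -41/4 -5; 0 0 217/2 50]

Forward elimination:
R2 <- R2 - (-1/4)*R1:  [     0   -1/2  -41/4     -5 ]
R3 <- R3 - (-1/4)*R1:  [     0  -11/2  -17/4     -5 ]
R3 <- R3 - (11)*R2:  [     0      0  217/2     50 ]
Row echelon form:
[ -4     2     -5  -4 ]
[  0  -1/2  -41/4  -5 ]
[  0     0  217/2  50 ]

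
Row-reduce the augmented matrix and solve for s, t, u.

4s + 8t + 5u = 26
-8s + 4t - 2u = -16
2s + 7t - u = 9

Forward elimination on [A|b]:
R2 <- R2 - (-2)*R1:  [  0  20   8  36 ]
R3 <- R3 - (1/2)*R1:  [    0     3  -7/2    -4 ]
R3 <- R3 - (3/20)*R2:  [      0       0  -47/10   -47/5 ]
Row echelon form:
[ 4   8       5  |     26 ]
[ 0  20       8  |     36 ]
[ 0   0  -47/10  |  -47/5 ]
Back-substitution:
u = (-47/5) / (-47/10) = 2
t = (36 - (8)*(2)) / 20 = 1
s = (26 - (8)*(1) - (5)*(2)) / 4 = 2

(2, 1, 2)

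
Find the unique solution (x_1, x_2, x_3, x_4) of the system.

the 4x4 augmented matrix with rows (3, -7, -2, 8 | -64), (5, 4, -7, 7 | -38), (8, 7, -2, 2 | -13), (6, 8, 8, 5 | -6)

(-3, 3, 1, -4)

Forward elimination on [A|b]:
R2 <- R2 - (5/3)*R1:  [     0   47/3  -11/3  -19/3  206/3 ]
R3 <- R3 - (8/3)*R1:  [     0   77/3   10/3  -58/3  473/3 ]
R4 <- R4 - (2)*R1:  [   0   22   12  -11  122 ]
R3 <- R3 - (77/47)*R2:  [       0        0   439/47  -421/47  2123/47 ]
R4 <- R4 - (66/47)*R2:  [       0        0   806/47   -99/47  1202/47 ]
R4 <- R4 - (806/439)*R3:  [          0           0           0    6295/439  -25180/439 ]
Row echelon form:
[ 3    -7      -2         8  |         -64 ]
[ 0  47/3   -11/3     -19/3  |       206/3 ]
[ 0     0  439/47   -421/47  |     2123/47 ]
[ 0     0       0  6295/439  |  -25180/439 ]
Back-substitution:
x_4 = (-25180/439) / (6295/439) = -4
x_3 = (2123/47 - (-421/47)*(-4)) / (439/47) = 1
x_2 = (206/3 - (-11/3)*(1) - (-19/3)*(-4)) / (47/3) = 3
x_1 = (-64 - (-7)*(3) - (-2)*(1) - (8)*(-4)) / 3 = -3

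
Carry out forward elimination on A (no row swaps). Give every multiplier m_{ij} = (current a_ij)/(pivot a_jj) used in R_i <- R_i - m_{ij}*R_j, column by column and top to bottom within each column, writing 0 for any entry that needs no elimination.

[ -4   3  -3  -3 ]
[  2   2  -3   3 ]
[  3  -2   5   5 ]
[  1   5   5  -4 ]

Forward elimination:
R2 <- R2 - (-1/2)*R1:  [    0   7/2  -9/2   3/2 ]
R3 <- R3 - (-3/4)*R1:  [    0   1/4  11/4  11/4 ]
R4 <- R4 - (-1/4)*R1:  [     0   23/4   17/4  -19/4 ]
R3 <- R3 - (1/14)*R2:  [     0      0  43/14  37/14 ]
R4 <- R4 - (23/14)*R2:  [       0        0   163/14  -101/14 ]
R4 <- R4 - (163/43)*R3:  [       0        0        0  -741/43 ]
Multipliers (in order of application): m_{21} = -1/2, m_{31} = -3/4, m_{41} = -1/4, m_{32} = 1/14, m_{42} = 23/14, m_{43} = 163/43

multipliers: -1/2, -3/4, -1/4, 1/14, 23/14, 163/43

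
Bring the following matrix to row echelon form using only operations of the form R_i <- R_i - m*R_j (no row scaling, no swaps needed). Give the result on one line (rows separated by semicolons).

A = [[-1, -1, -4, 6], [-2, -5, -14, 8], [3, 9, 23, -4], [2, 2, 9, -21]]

REF = [-1 -1 -4 6; 0 -3 -6 -4; 0 0 -1 6; 0 0 0 -3]

Forward elimination:
R2 <- R2 - (2)*R1:  [  0  -3  -6  -4 ]
R3 <- R3 - (-3)*R1:  [  0   6  11  14 ]
R4 <- R4 - (-2)*R1:  [  0   0   1  -9 ]
R3 <- R3 - (-2)*R2:  [  0   0  -1   6 ]
R4 <- R4 - (-1)*R3:  [  0   0   0  -3 ]
Row echelon form:
[ -1  -1  -4   6 ]
[  0  -3  -6  -4 ]
[  0   0  -1   6 ]
[  0   0   0  -3 ]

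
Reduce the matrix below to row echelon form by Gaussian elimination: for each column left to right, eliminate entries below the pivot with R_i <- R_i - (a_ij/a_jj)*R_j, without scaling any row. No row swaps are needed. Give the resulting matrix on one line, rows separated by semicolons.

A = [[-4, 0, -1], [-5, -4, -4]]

REF = [-4 0 -1; 0 -4 -11/4]

Forward elimination:
R2 <- R2 - (5/4)*R1:  [     0     -4  -11/4 ]
Row echelon form:
[ -4   0     -1 ]
[  0  -4  -11/4 ]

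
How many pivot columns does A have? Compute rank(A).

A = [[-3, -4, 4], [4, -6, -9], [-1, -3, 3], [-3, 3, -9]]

Row reduction:
R2 <- R2 - (-4/3)*R1:  [     0  -34/3  -11/3 ]
R3 <- R3 - (1/3)*R1:  [    0  -5/3   5/3 ]
R4 <- R4 - (1)*R1:  [   0    7  -13 ]
R3 <- R3 - (5/34)*R2:  [     0      0  75/34 ]
R4 <- R4 - (-21/34)*R2:  [       0        0  -519/34 ]
R4 <- R4 - (-173/25)*R3:  [ 0  0  0 ]
Row echelon form:
[ -3     -4      4 ]
[  0  -34/3  -11/3 ]
[  0      0  75/34 ]
[  0      0      0 ]
Nonzero rows / pivot columns: 3

rank(A) = 3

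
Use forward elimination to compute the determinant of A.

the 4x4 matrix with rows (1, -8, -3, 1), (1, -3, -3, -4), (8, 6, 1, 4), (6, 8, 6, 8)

det(A) = -670

Forward elimination:
R2 <- R2 - (1)*R1:  [  0   5   0  -5 ]
R3 <- R3 - (8)*R1:  [  0  70  25  -4 ]
R4 <- R4 - (6)*R1:  [  0  56  24   2 ]
R3 <- R3 - (14)*R2:  [  0   0  25  66 ]
R4 <- R4 - (56/5)*R2:  [  0   0  24  58 ]
R4 <- R4 - (24/25)*R3:  [       0        0        0  -134/25 ]
Upper-triangular form:
[ 1  -8  -3        1 ]
[ 0   5   0       -5 ]
[ 0   0  25       66 ]
[ 0   0   0  -134/25 ]
det(A) = (-1)^0 * (1) * (5) * (25) * (-134/25) = -670  (0 row swaps -> sign +1)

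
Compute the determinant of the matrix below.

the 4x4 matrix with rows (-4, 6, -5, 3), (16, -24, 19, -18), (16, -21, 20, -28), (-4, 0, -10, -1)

Forward elimination:
R2 <- R2 - (-4)*R1:  [  0   0  -1  -6 ]
R3 <- R3 - (-4)*R1:  [   0    3    0  -16 ]
R4 <- R4 - (1)*R1:  [  0  -6  -5  -4 ]
R2 <-> R3   (pivot in column 2 was zero)
[ -4   6  -5    3 ]
[  0   3   0  -16 ]
[  0   0  -1   -6 ]
[  0  -6  -5   -4 ]
R4 <- R4 - (-2)*R2:  [   0    0   -5  -36 ]
R4 <- R4 - (5)*R3:  [  0   0   0  -6 ]
Upper-triangular form:
[ -4  6  -5    3 ]
[  0  3   0  -16 ]
[  0  0  -1   -6 ]
[  0  0   0   -6 ]
det(A) = (-1)^1 * (-4) * (3) * (-1) * (-6) = 72  (1 row swap -> sign -1)

det(A) = 72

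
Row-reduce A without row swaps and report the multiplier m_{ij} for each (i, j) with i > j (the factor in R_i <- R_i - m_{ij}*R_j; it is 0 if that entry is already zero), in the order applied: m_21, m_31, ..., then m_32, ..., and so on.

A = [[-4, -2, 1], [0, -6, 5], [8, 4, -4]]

multipliers: 0, -2, 0

Forward elimination:
R2: entry in column 1 is already 0 -> m_{21} = 0 (no row operation needed)
R3 <- R3 - (-2)*R1:  [  0   0  -2 ]
R3: entry in column 2 is already 0 -> m_{32} = 0 (no row operation needed)
Multipliers (in order of application): m_{21} = 0, m_{31} = -2, m_{32} = 0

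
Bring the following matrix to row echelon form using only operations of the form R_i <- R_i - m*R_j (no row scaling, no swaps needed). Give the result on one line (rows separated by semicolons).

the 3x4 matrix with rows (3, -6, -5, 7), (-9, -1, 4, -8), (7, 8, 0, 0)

REF = [3 -6 -5 7; 0 -19 -11 13; 0 0 -61/57 -73/57]

Forward elimination:
R2 <- R2 - (-3)*R1:  [   0  -19  -11   13 ]
R3 <- R3 - (7/3)*R1:  [     0     22   35/3  -49/3 ]
R3 <- R3 - (-22/19)*R2:  [      0       0  -61/57  -73/57 ]
Row echelon form:
[ 3   -6      -5       7 ]
[ 0  -19     -11      13 ]
[ 0    0  -61/57  -73/57 ]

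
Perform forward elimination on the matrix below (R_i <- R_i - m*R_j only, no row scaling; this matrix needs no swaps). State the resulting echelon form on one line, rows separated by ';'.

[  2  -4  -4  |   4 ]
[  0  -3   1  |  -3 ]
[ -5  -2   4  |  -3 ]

Forward elimination:
R3 <- R3 - (-5/2)*R1:  [   0  -12   -6    7 ]
R3 <- R3 - (4)*R2:  [   0    0  -10   19 ]
Row echelon form:
[ 2  -4   -4  |   4 ]
[ 0  -3    1  |  -3 ]
[ 0   0  -10  |  19 ]

REF = [2 -4 -4 4; 0 -3 1 -3; 0 0 -10 19]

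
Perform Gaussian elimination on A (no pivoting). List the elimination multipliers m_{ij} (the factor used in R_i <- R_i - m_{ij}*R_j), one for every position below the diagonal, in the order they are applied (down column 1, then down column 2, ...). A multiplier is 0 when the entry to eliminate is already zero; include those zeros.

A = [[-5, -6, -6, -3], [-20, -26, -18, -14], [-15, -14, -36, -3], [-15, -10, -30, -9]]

multipliers: 4, 3, 3, -2, -4, -2

Forward elimination:
R2 <- R2 - (4)*R1:  [  0  -2   6  -2 ]
R3 <- R3 - (3)*R1:  [   0    4  -18    6 ]
R4 <- R4 - (3)*R1:  [   0    8  -12    0 ]
R3 <- R3 - (-2)*R2:  [  0   0  -6   2 ]
R4 <- R4 - (-4)*R2:  [  0   0  12  -8 ]
R4 <- R4 - (-2)*R3:  [  0   0   0  -4 ]
Multipliers (in order of application): m_{21} = 4, m_{31} = 3, m_{41} = 3, m_{32} = -2, m_{42} = -4, m_{43} = -2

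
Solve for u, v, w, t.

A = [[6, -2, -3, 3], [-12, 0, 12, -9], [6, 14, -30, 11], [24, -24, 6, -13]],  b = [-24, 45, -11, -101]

Forward elimination on [A|b]:
R2 <- R2 - (-2)*R1:  [  0  -4   6  -3  -3 ]
R3 <- R3 - (1)*R1:  [   0   16  -27    8   13 ]
R4 <- R4 - (4)*R1:  [   0  -16   18  -25   -5 ]
R3 <- R3 - (-4)*R2:  [  0   0  -3  -4   1 ]
R4 <- R4 - (4)*R2:  [   0    0   -6  -13    7 ]
R4 <- R4 - (2)*R3:  [  0   0   0  -5   5 ]
Row echelon form:
[ 6  -2  -3   3  |  -24 ]
[ 0  -4   6  -3  |   -3 ]
[ 0   0  -3  -4  |    1 ]
[ 0   0   0  -5  |    5 ]
Back-substitution:
t = (5) / -5 = -1
w = (1 - (-4)*(-1)) / -3 = 1
v = (-3 - (6)*(1) - (-3)*(-1)) / -4 = 3
u = (-24 - (-2)*(3) - (-3)*(1) - (3)*(-1)) / 6 = -2

(-2, 3, 1, -1)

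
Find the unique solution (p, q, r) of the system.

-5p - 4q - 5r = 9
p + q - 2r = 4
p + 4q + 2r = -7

(1, -1, -2)

Forward elimination on [A|b]:
R2 <- R2 - (-1/5)*R1:  [    0   1/5    -3  29/5 ]
R3 <- R3 - (-1/5)*R1:  [     0   16/5      1  -26/5 ]
R3 <- R3 - (16)*R2:  [   0    0   49  -98 ]
Row echelon form:
[ -5   -4  -5  |     9 ]
[  0  1/5  -3  |  29/5 ]
[  0    0  49  |   -98 ]
Back-substitution:
r = (-98) / 49 = -2
q = (29/5 - (-3)*(-2)) / (1/5) = -1
p = (9 - (-4)*(-1) - (-5)*(-2)) / -5 = 1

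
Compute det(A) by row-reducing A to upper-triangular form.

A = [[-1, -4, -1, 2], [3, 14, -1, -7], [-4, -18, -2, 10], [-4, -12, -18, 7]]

Forward elimination:
R2 <- R2 - (-3)*R1:  [  0   2  -4  -1 ]
R3 <- R3 - (4)*R1:  [  0  -2   2   2 ]
R4 <- R4 - (4)*R1:  [   0    4  -14   -1 ]
R3 <- R3 - (-1)*R2:  [  0   0  -2   1 ]
R4 <- R4 - (2)*R2:  [  0   0  -6   1 ]
R4 <- R4 - (3)*R3:  [  0   0   0  -2 ]
Upper-triangular form:
[ -1  -4  -1   2 ]
[  0   2  -4  -1 ]
[  0   0  -2   1 ]
[  0   0   0  -2 ]
det(A) = (-1)^0 * (-1) * (2) * (-2) * (-2) = -8  (0 row swaps -> sign +1)

det(A) = -8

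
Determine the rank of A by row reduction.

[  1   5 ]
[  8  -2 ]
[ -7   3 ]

rank(A) = 2

Row reduction:
R2 <- R2 - (8)*R1:  [   0  -42 ]
R3 <- R3 - (-7)*R1:  [  0  38 ]
R3 <- R3 - (-19/21)*R2:  [ 0  0 ]
Row echelon form:
[ 1    5 ]
[ 0  -42 ]
[ 0    0 ]
Nonzero rows / pivot columns: 2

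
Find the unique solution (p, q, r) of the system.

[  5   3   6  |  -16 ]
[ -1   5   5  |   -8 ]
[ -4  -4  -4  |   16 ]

Forward elimination on [A|b]:
R2 <- R2 - (-1/5)*R1:  [     0   28/5   31/5  -56/5 ]
R3 <- R3 - (-4/5)*R1:  [    0  -8/5   4/5  16/5 ]
R3 <- R3 - (-2/7)*R2:  [    0     0  18/7     0 ]
Row echelon form:
[ 5     3     6  |    -16 ]
[ 0  28/5  31/5  |  -56/5 ]
[ 0     0  18/7  |      0 ]
Back-substitution:
r = (0) / (18/7) = 0
q = (-56/5 - (31/5)*(0)) / (28/5) = -2
p = (-16 - (3)*(-2) - (6)*(0)) / 5 = -2

(-2, -2, 0)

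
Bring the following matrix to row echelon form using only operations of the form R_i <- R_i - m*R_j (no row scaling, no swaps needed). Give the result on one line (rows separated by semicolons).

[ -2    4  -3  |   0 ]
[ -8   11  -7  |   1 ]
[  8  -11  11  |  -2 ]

Forward elimination:
R2 <- R2 - (4)*R1:  [  0  -5   5   1 ]
R3 <- R3 - (-4)*R1:  [  0   5  -1  -2 ]
R3 <- R3 - (-1)*R2:  [  0   0   4  -1 ]
Row echelon form:
[ -2   4  -3  |   0 ]
[  0  -5   5  |   1 ]
[  0   0   4  |  -1 ]

REF = [-2 4 -3 0; 0 -5 5 1; 0 0 4 -1]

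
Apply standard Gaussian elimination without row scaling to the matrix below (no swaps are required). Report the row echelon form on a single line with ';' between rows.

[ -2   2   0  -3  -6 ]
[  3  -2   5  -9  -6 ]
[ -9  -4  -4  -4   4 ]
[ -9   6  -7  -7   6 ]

REF = [-2 2 0 -3 -6; 0 1 5 -27/2 -15; 0 0 61 -166 -164; 0 0 0 -746/61 580/61]

Forward elimination:
R2 <- R2 - (-3/2)*R1:  [     0      1      5  -27/2    -15 ]
R3 <- R3 - (9/2)*R1:  [    0   -13    -4  19/2    31 ]
R4 <- R4 - (9/2)*R1:  [    0    -3    -7  13/2    33 ]
R3 <- R3 - (-13)*R2:  [    0     0    61  -166  -164 ]
R4 <- R4 - (-3)*R2:  [   0    0    8  -34  -12 ]
R4 <- R4 - (8/61)*R3:  [       0        0        0  -746/61   580/61 ]
Row echelon form:
[ -2  2   0       -3      -6 ]
[  0  1   5    -27/2     -15 ]
[  0  0  61     -166    -164 ]
[  0  0   0  -746/61  580/61 ]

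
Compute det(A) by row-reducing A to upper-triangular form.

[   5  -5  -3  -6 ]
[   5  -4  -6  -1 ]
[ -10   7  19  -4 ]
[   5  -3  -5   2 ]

Forward elimination:
R2 <- R2 - (1)*R1:  [  0   1  -3   5 ]
R3 <- R3 - (-2)*R1:  [   0   -3   13  -16 ]
R4 <- R4 - (1)*R1:  [  0   2  -2   8 ]
R3 <- R3 - (-3)*R2:  [  0   0   4  -1 ]
R4 <- R4 - (2)*R2:  [  0   0   4  -2 ]
R4 <- R4 - (1)*R3:  [  0   0   0  -1 ]
Upper-triangular form:
[ 5  -5  -3  -6 ]
[ 0   1  -3   5 ]
[ 0   0   4  -1 ]
[ 0   0   0  -1 ]
det(A) = (-1)^0 * (5) * (1) * (4) * (-1) = -20  (0 row swaps -> sign +1)

det(A) = -20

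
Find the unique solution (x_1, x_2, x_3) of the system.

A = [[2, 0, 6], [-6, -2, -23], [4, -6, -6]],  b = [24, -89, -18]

Forward elimination on [A|b]:
R2 <- R2 - (-3)*R1:  [   0   -2   -5  -17 ]
R3 <- R3 - (2)*R1:  [   0   -6  -18  -66 ]
R3 <- R3 - (3)*R2:  [   0    0   -3  -15 ]
Row echelon form:
[ 2   0   6  |   24 ]
[ 0  -2  -5  |  -17 ]
[ 0   0  -3  |  -15 ]
Back-substitution:
x_3 = (-15) / -3 = 5
x_2 = (-17 - (-5)*(5)) / -2 = -4
x_1 = (24 - (6)*(5)) / 2 = -3

(-3, -4, 5)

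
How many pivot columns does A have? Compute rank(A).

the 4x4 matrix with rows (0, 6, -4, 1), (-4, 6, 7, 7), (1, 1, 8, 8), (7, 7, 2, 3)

rank(A) = 4

Row reduction:
R1 <-> R2   (pivot in column 1 was zero)
[ -4  6   7  7 ]
[  0  6  -4  1 ]
[  1  1   8  8 ]
[  7  7   2  3 ]
R3 <- R3 - (-1/4)*R1:  [    0   5/2  39/4  39/4 ]
R4 <- R4 - (-7/4)*R1:  [    0  35/2  57/4  61/4 ]
R3 <- R3 - (5/12)*R2:  [      0       0  137/12    28/3 ]
R4 <- R4 - (35/12)*R2:  [      0       0  311/12    37/3 ]
R4 <- R4 - (311/137)*R3:  [         0          0          0  -1213/137 ]
Row echelon form:
[ -4  6       7          7 ]
[  0  6      -4          1 ]
[  0  0  137/12       28/3 ]
[  0  0       0  -1213/137 ]
Nonzero rows / pivot columns: 4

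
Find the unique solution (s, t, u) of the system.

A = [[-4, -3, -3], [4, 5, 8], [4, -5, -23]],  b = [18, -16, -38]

(-3, -4, 2)

Forward elimination on [A|b]:
R2 <- R2 - (-1)*R1:  [ 0  2  5  2 ]
R3 <- R3 - (-1)*R1:  [   0   -8  -26  -20 ]
R3 <- R3 - (-4)*R2:  [   0    0   -6  -12 ]
Row echelon form:
[ -4  -3  -3  |   18 ]
[  0   2   5  |    2 ]
[  0   0  -6  |  -12 ]
Back-substitution:
u = (-12) / -6 = 2
t = (2 - (5)*(2)) / 2 = -4
s = (18 - (-3)*(-4) - (-3)*(2)) / -4 = -3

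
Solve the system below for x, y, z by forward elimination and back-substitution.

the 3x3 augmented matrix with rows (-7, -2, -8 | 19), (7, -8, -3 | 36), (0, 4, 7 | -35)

Forward elimination on [A|b]:
R2 <- R2 - (-1)*R1:  [   0  -10  -11   55 ]
R3 <- R3 - (-2/5)*R2:  [    0     0  13/5   -13 ]
Row echelon form:
[ -7   -2    -8  |   19 ]
[  0  -10   -11  |   55 ]
[  0    0  13/5  |  -13 ]
Back-substitution:
z = (-13) / (13/5) = -5
y = (55 - (-11)*(-5)) / -10 = 0
x = (19 - (-2)*(0) - (-8)*(-5)) / -7 = 3

(3, 0, -5)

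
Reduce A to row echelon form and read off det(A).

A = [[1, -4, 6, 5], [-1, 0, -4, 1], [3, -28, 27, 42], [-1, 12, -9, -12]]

Forward elimination:
R2 <- R2 - (-1)*R1:  [  0  -4   2   6 ]
R3 <- R3 - (3)*R1:  [   0  -16    9   27 ]
R4 <- R4 - (-1)*R1:  [  0   8  -3  -7 ]
R3 <- R3 - (4)*R2:  [ 0  0  1  3 ]
R4 <- R4 - (-2)*R2:  [ 0  0  1  5 ]
R4 <- R4 - (1)*R3:  [ 0  0  0  2 ]
Upper-triangular form:
[ 1  -4  6  5 ]
[ 0  -4  2  6 ]
[ 0   0  1  3 ]
[ 0   0  0  2 ]
det(A) = (-1)^0 * (1) * (-4) * (1) * (2) = -8  (0 row swaps -> sign +1)

det(A) = -8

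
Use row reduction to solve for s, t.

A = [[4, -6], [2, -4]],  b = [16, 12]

(-2, -4)

Forward elimination on [A|b]:
R2 <- R2 - (1/2)*R1:  [  0  -1   4 ]
Row echelon form:
[ 4  -6  |  16 ]
[ 0  -1  |   4 ]
Back-substitution:
t = (4) / -1 = -4
s = (16 - (-6)*(-4)) / 4 = -2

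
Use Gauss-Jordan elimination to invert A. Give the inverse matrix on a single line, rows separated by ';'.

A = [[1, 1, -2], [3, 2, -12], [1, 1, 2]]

inverse = [-4 1 2; 9/2 -1 -3/2; -1/4 0 1/4]

Gauss-Jordan on [A | I]:
R2 <- R2 - (3)*R1:  [  0  -1  -6  |  -3   1   0 ]
R3 <- R3 - (1)*R1:  [  0   0   4  |  -1   0   1 ]
R2 <- (1/-1)*R2:  [  0   1   6  |   3  -1   0 ]
R1 <- R1 - (1)*R2:  [  1   0  -8  |  -2   1   0 ]
R3 <- (1/4)*R3:  [    0     0     1  |  -1/4     0   1/4 ]
R1 <- R1 - (-8)*R3:  [  1   0   0  |  -4   1   2 ]
R2 <- R2 - (6)*R3:  [    0     1     0  |   9/2    -1  -3/2 ]
Right block of [I | A^{-1}] is the inverse:
[   -4   1     2 ]
[  9/2  -1  -3/2 ]
[ -1/4   0   1/4 ]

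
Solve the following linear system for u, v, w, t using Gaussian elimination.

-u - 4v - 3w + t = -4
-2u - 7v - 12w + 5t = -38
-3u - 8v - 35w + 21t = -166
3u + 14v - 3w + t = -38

(5, -3, 2, -5)

Forward elimination on [A|b]:
R2 <- R2 - (2)*R1:  [   0    1   -6    3  -30 ]
R3 <- R3 - (3)*R1:  [    0     4   -26    18  -154 ]
R4 <- R4 - (-3)*R1:  [   0    2  -12    4  -50 ]
R3 <- R3 - (4)*R2:  [   0    0   -2    6  -34 ]
R4 <- R4 - (2)*R2:  [  0   0   0  -2  10 ]
Row echelon form:
[ -1  -4  -3   1  |   -4 ]
[  0   1  -6   3  |  -30 ]
[  0   0  -2   6  |  -34 ]
[  0   0   0  -2  |   10 ]
Back-substitution:
t = (10) / -2 = -5
w = (-34 - (6)*(-5)) / -2 = 2
v = (-30 - (-6)*(2) - (3)*(-5)) / 1 = -3
u = (-4 - (-4)*(-3) - (-3)*(2) - (1)*(-5)) / -1 = 5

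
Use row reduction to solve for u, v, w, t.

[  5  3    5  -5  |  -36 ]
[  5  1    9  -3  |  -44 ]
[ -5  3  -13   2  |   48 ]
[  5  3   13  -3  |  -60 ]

(-3, -2, -3, 0)

Forward elimination on [A|b]:
R2 <- R2 - (1)*R1:  [  0  -2   4   2  -8 ]
R3 <- R3 - (-1)*R1:  [  0   6  -8  -3  12 ]
R4 <- R4 - (1)*R1:  [   0    0    8    2  -24 ]
R3 <- R3 - (-3)*R2:  [   0    0    4    3  -12 ]
R4 <- R4 - (2)*R3:  [  0   0   0  -4   0 ]
Row echelon form:
[ 5   3  5  -5  |  -36 ]
[ 0  -2  4   2  |   -8 ]
[ 0   0  4   3  |  -12 ]
[ 0   0  0  -4  |    0 ]
Back-substitution:
t = (0) / -4 = 0
w = (-12 - (3)*(0)) / 4 = -3
v = (-8 - (4)*(-3) - (2)*(0)) / -2 = -2
u = (-36 - (3)*(-2) - (5)*(-3) - (-5)*(0)) / 5 = -3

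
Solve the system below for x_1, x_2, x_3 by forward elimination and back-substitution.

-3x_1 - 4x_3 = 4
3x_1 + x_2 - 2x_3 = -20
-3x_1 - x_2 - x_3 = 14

(-4, -4, 2)

Forward elimination on [A|b]:
R2 <- R2 - (-1)*R1:  [   0    1   -6  -16 ]
R3 <- R3 - (1)*R1:  [  0  -1   3  10 ]
R3 <- R3 - (-1)*R2:  [  0   0  -3  -6 ]
Row echelon form:
[ -3  0  -4  |    4 ]
[  0  1  -6  |  -16 ]
[  0  0  -3  |   -6 ]
Back-substitution:
x_3 = (-6) / -3 = 2
x_2 = (-16 - (-6)*(2)) / 1 = -4
x_1 = (4 - (-4)*(2)) / -3 = -4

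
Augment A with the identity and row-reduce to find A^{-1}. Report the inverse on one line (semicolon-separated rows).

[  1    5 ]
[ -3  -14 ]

Gauss-Jordan on [A | I]:
R2 <- R2 - (-3)*R1:  [ 0  1  |  3  1 ]
R1 <- R1 - (5)*R2:  [   1    0  |  -14   -5 ]
Right block of [I | A^{-1}] is the inverse:
[ -14  -5 ]
[   3   1 ]

inverse = [-14 -5; 3 1]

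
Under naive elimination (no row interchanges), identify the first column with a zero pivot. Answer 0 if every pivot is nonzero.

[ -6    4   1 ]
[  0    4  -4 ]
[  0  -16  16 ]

first zero-pivot column = 3

Naive forward elimination:
R3 <- R3 - (-4)*R2:  [ 0  0  0 ]
Matrix at this point:
[ -6  4   1 ]
[  0  4  -4 ]
[  0  0   0 ]
Pivot entry (3,3) in the last row is zero and there are no rows below to swap with -> zero pivot in column 3 (A is singular).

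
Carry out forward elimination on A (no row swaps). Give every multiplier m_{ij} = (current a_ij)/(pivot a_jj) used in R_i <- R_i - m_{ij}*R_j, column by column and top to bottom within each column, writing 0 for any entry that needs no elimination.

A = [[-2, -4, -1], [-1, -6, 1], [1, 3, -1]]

Forward elimination:
R2 <- R2 - (1/2)*R1:  [   0   -4  3/2 ]
R3 <- R3 - (-1/2)*R1:  [    0     1  -3/2 ]
R3 <- R3 - (-1/4)*R2:  [    0     0  -9/8 ]
Multipliers (in order of application): m_{21} = 1/2, m_{31} = -1/2, m_{32} = -1/4

multipliers: 1/2, -1/2, -1/4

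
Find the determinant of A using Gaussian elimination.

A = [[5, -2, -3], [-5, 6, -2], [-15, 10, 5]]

Forward elimination:
R2 <- R2 - (-1)*R1:  [  0   4  -5 ]
R3 <- R3 - (-3)*R1:  [  0   4  -4 ]
R3 <- R3 - (1)*R2:  [ 0  0  1 ]
Upper-triangular form:
[ 5  -2  -3 ]
[ 0   4  -5 ]
[ 0   0   1 ]
det(A) = (-1)^0 * (5) * (4) * (1) = 20  (0 row swaps -> sign +1)

det(A) = 20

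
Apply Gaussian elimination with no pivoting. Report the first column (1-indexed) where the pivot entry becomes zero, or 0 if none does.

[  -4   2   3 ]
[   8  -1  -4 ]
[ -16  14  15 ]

first zero-pivot column = 0

Naive forward elimination:
R2 <- R2 - (-2)*R1:  [ 0  3  2 ]
R3 <- R3 - (4)*R1:  [ 0  6  3 ]
R3 <- R3 - (2)*R2:  [  0   0  -1 ]
All pivots nonzero; naive elimination completes without hitting a zero pivot.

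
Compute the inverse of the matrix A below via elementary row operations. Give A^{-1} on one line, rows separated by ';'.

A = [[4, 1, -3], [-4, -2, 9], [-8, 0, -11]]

Gauss-Jordan on [A | I]:
R1 <- (1/4)*R1:  [    1   1/4  -3/4  |   1/4     0     0 ]
R2 <- R2 - (-4)*R1:  [  0  -1   6  |   1   1   0 ]
R3 <- R3 - (-8)*R1:  [   0    2  -17  |    2    0    1 ]
R2 <- (1/-1)*R2:  [  0   1  -6  |  -1  -1   0 ]
R1 <- R1 - (1/4)*R2:  [   1    0  3/4  |  1/2  1/4    0 ]
R3 <- R3 - (2)*R2:  [  0   0  -5  |   4   2   1 ]
R3 <- (1/-5)*R3:  [    0     0     1  |  -4/5  -2/5  -1/5 ]
R1 <- R1 - (3/4)*R3:  [     1      0      0  |  11/10  11/20   3/20 ]
R2 <- R2 - (-6)*R3:  [     0      1      0  |  -29/5  -17/5   -6/5 ]
Right block of [I | A^{-1}] is the inverse:
[ 11/10  11/20  3/20 ]
[ -29/5  -17/5  -6/5 ]
[  -4/5   -2/5  -1/5 ]

inverse = [11/10 11/20 3/20; -29/5 -17/5 -6/5; -4/5 -2/5 -1/5]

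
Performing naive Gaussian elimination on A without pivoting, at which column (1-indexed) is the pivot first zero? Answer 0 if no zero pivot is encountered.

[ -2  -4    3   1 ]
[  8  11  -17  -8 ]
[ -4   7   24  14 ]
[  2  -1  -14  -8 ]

first zero-pivot column = 0

Naive forward elimination:
R2 <- R2 - (-4)*R1:  [  0  -5  -5  -4 ]
R3 <- R3 - (2)*R1:  [  0  15  18  12 ]
R4 <- R4 - (-1)*R1:  [   0   -5  -11   -7 ]
R3 <- R3 - (-3)*R2:  [ 0  0  3  0 ]
R4 <- R4 - (1)*R2:  [  0   0  -6  -3 ]
R4 <- R4 - (-2)*R3:  [  0   0   0  -3 ]
All pivots nonzero; naive elimination completes without hitting a zero pivot.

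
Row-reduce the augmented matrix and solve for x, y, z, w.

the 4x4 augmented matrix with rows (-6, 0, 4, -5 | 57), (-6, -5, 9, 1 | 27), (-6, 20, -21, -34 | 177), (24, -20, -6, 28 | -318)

Forward elimination on [A|b]:
R2 <- R2 - (1)*R1:  [   0   -5    5    6  -30 ]
R3 <- R3 - (1)*R1:  [   0   20  -25  -29  120 ]
R4 <- R4 - (-4)*R1:  [   0  -20   10    8  -90 ]
R3 <- R3 - (-4)*R2:  [  0   0  -5  -5   0 ]
R4 <- R4 - (4)*R2:  [   0    0  -10  -16   30 ]
R4 <- R4 - (2)*R3:  [  0   0   0  -6  30 ]
Row echelon form:
[ -6   0   4  -5  |   57 ]
[  0  -5   5   6  |  -30 ]
[  0   0  -5  -5  |    0 ]
[  0   0   0  -6  |   30 ]
Back-substitution:
w = (30) / -6 = -5
z = (0 - (-5)*(-5)) / -5 = 5
y = (-30 - (5)*(5) - (6)*(-5)) / -5 = 5
x = (57 - (4)*(5) - (-5)*(-5)) / -6 = -2

(-2, 5, 5, -5)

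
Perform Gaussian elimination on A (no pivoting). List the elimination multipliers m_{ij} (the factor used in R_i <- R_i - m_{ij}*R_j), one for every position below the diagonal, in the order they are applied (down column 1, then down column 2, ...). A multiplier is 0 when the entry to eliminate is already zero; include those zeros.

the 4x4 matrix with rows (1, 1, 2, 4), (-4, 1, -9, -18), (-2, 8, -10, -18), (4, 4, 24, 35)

Forward elimination:
R2 <- R2 - (-4)*R1:  [  0   5  -1  -2 ]
R3 <- R3 - (-2)*R1:  [   0   10   -6  -10 ]
R4 <- R4 - (4)*R1:  [  0   0  16  19 ]
R3 <- R3 - (2)*R2:  [  0   0  -4  -6 ]
R4: entry in column 2 is already 0 -> m_{42} = 0 (no row operation needed)
R4 <- R4 - (-4)*R3:  [  0   0   0  -5 ]
Multipliers (in order of application): m_{21} = -4, m_{31} = -2, m_{41} = 4, m_{32} = 2, m_{42} = 0, m_{43} = -4

multipliers: -4, -2, 4, 2, 0, -4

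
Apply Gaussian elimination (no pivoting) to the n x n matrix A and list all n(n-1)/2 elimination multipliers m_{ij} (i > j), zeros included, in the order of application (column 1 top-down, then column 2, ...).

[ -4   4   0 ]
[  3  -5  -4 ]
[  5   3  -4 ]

Forward elimination:
R2 <- R2 - (-3/4)*R1:  [  0  -2  -4 ]
R3 <- R3 - (-5/4)*R1:  [  0   8  -4 ]
R3 <- R3 - (-4)*R2:  [   0    0  -20 ]
Multipliers (in order of application): m_{21} = -3/4, m_{31} = -5/4, m_{32} = -4

multipliers: -3/4, -5/4, -4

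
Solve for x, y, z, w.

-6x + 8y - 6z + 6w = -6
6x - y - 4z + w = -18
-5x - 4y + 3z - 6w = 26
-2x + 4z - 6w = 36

Forward elimination on [A|b]:
R2 <- R2 - (-1)*R1:  [   0    7  -10    7  -24 ]
R3 <- R3 - (5/6)*R1:  [     0  -32/3      8    -11     31 ]
R4 <- R4 - (1/3)*R1:  [    0  -8/3     6    -8    38 ]
R3 <- R3 - (-32/21)*R2:  [       0        0  -152/21     -1/3    -39/7 ]
R4 <- R4 - (-8/21)*R2:  [     0      0  46/21  -16/3  202/7 ]
R4 <- R4 - (-23/76)*R3:  [       0        0        0  -413/76  2065/76 ]
Row echelon form:
[ -6  8       -6        6  |       -6 ]
[  0  7      -10        7  |      -24 ]
[  0  0  -152/21     -1/3  |    -39/7 ]
[  0  0        0  -413/76  |  2065/76 ]
Back-substitution:
w = (2065/76) / (-413/76) = -5
z = (-39/7 - (-1/3)*(-5)) / (-152/21) = 1
y = (-24 - (-10)*(1) - (7)*(-5)) / 7 = 3
x = (-6 - (8)*(3) - (-6)*(1) - (6)*(-5)) / -6 = -1

(-1, 3, 1, -5)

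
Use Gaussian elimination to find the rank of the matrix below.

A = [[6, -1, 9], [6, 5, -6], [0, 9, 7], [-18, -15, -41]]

rank(A) = 3

Row reduction:
R2 <- R2 - (1)*R1:  [   0    6  -15 ]
R4 <- R4 - (-3)*R1:  [   0  -18  -14 ]
R3 <- R3 - (3/2)*R2:  [    0     0  59/2 ]
R4 <- R4 - (-3)*R2:  [   0    0  -59 ]
R4 <- R4 - (-2)*R3:  [ 0  0  0 ]
Row echelon form:
[ 6  -1     9 ]
[ 0   6   -15 ]
[ 0   0  59/2 ]
[ 0   0     0 ]
Nonzero rows / pivot columns: 3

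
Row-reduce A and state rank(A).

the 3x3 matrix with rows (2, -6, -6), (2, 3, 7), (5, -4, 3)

rank(A) = 3

Row reduction:
R2 <- R2 - (1)*R1:  [  0   9  13 ]
R3 <- R3 - (5/2)*R1:  [  0  11  18 ]
R3 <- R3 - (11/9)*R2:  [    0     0  19/9 ]
Row echelon form:
[ 2  -6    -6 ]
[ 0   9    13 ]
[ 0   0  19/9 ]
Nonzero rows / pivot columns: 3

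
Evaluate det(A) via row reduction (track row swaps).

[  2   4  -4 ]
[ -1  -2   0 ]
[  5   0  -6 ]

Forward elimination:
R2 <- R2 - (-1/2)*R1:  [  0   0  -2 ]
R3 <- R3 - (5/2)*R1:  [   0  -10    4 ]
R2 <-> R3   (pivot in column 2 was zero)
[ 2    4  -4 ]
[ 0  -10   4 ]
[ 0    0  -2 ]
Upper-triangular form:
[ 2    4  -4 ]
[ 0  -10   4 ]
[ 0    0  -2 ]
det(A) = (-1)^1 * (2) * (-10) * (-2) = -40  (1 row swap -> sign -1)

det(A) = -40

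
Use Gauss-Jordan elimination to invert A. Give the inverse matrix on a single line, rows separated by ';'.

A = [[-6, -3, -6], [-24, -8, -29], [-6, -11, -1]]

Gauss-Jordan on [A | I]:
R1 <- (1/-6)*R1:  [    1   1/2     1  |  -1/6     0     0 ]
R2 <- R2 - (-24)*R1:  [  0   4  -5  |  -4   1   0 ]
R3 <- R3 - (-6)*R1:  [  0  -8   5  |  -1   0   1 ]
R2 <- (1/4)*R2:  [    0     1  -5/4  |    -1   1/4     0 ]
R1 <- R1 - (1/2)*R2:  [    1     0  13/8  |   1/3  -1/8     0 ]
R3 <- R3 - (-8)*R2:  [  0   0  -5  |  -9   2   1 ]
R3 <- (1/-5)*R3:  [    0     0     1  |   9/5  -2/5  -1/5 ]
R1 <- R1 - (13/8)*R3:  [        1         0         0  |  -311/120     21/40     13/40 ]
R2 <- R2 - (-5/4)*R3:  [    0     1     0  |   5/4  -1/4  -1/4 ]
Right block of [I | A^{-1}] is the inverse:
[ -311/120  21/40  13/40 ]
[      5/4   -1/4   -1/4 ]
[      9/5   -2/5   -1/5 ]

inverse = [-311/120 21/40 13/40; 5/4 -1/4 -1/4; 9/5 -2/5 -1/5]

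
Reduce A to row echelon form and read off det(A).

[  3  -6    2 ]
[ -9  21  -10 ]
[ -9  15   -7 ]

det(A) = -45

Forward elimination:
R2 <- R2 - (-3)*R1:  [  0   3  -4 ]
R3 <- R3 - (-3)*R1:  [  0  -3  -1 ]
R3 <- R3 - (-1)*R2:  [  0   0  -5 ]
Upper-triangular form:
[ 3  -6   2 ]
[ 0   3  -4 ]
[ 0   0  -5 ]
det(A) = (-1)^0 * (3) * (3) * (-5) = -45  (0 row swaps -> sign +1)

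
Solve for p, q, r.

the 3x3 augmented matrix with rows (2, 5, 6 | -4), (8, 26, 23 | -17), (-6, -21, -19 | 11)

(-5, 0, 1)

Forward elimination on [A|b]:
R2 <- R2 - (4)*R1:  [  0   6  -1  -1 ]
R3 <- R3 - (-3)*R1:  [  0  -6  -1  -1 ]
R3 <- R3 - (-1)*R2:  [  0   0  -2  -2 ]
Row echelon form:
[ 2  5   6  |  -4 ]
[ 0  6  -1  |  -1 ]
[ 0  0  -2  |  -2 ]
Back-substitution:
r = (-2) / -2 = 1
q = (-1 - (-1)*(1)) / 6 = 0
p = (-4 - (5)*(0) - (6)*(1)) / 2 = -5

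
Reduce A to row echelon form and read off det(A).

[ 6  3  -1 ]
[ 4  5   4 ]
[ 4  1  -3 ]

Forward elimination:
R2 <- R2 - (2/3)*R1:  [    0     3  14/3 ]
R3 <- R3 - (2/3)*R1:  [    0    -1  -7/3 ]
R3 <- R3 - (-1/3)*R2:  [    0     0  -7/9 ]
Upper-triangular form:
[ 6  3    -1 ]
[ 0  3  14/3 ]
[ 0  0  -7/9 ]
det(A) = (-1)^0 * (6) * (3) * (-7/9) = -14  (0 row swaps -> sign +1)

det(A) = -14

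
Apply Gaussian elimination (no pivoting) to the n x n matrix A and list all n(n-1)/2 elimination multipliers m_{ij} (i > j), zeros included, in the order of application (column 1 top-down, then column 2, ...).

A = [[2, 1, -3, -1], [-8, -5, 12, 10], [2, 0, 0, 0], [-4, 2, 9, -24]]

Forward elimination:
R2 <- R2 - (-4)*R1:  [  0  -1   0   6 ]
R3 <- R3 - (1)*R1:  [  0  -1   3   1 ]
R4 <- R4 - (-2)*R1:  [   0    4    3  -26 ]
R3 <- R3 - (1)*R2:  [  0   0   3  -5 ]
R4 <- R4 - (-4)*R2:  [  0   0   3  -2 ]
R4 <- R4 - (1)*R3:  [ 0  0  0  3 ]
Multipliers (in order of application): m_{21} = -4, m_{31} = 1, m_{41} = -2, m_{32} = 1, m_{42} = -4, m_{43} = 1

multipliers: -4, 1, -2, 1, -4, 1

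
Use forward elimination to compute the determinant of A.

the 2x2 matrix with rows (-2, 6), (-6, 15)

Forward elimination:
R2 <- R2 - (3)*R1:  [  0  -3 ]
Upper-triangular form:
[ -2   6 ]
[  0  -3 ]
det(A) = (-1)^0 * (-2) * (-3) = 6  (0 row swaps -> sign +1)

det(A) = 6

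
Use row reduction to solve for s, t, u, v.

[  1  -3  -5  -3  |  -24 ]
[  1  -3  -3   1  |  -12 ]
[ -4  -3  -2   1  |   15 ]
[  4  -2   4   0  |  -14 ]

Forward elimination on [A|b]:
R2 <- R2 - (1)*R1:  [  0   0   2   4  12 ]
R3 <- R3 - (-4)*R1:  [   0  -15  -22  -11  -81 ]
R4 <- R4 - (4)*R1:  [  0  10  24  12  82 ]
R2 <-> R3   (pivot in column 2 was zero)
[ 1   -3   -5   -3  -24 ]
[ 0  -15  -22  -11  -81 ]
[ 0    0    2    4   12 ]
[ 0   10   24   12   82 ]
R4 <- R4 - (-2/3)*R2:  [    0     0  28/3  14/3    28 ]
R4 <- R4 - (14/3)*R3:  [   0    0    0  -14  -28 ]
Row echelon form:
[ 1   -3   -5   -3  |  -24 ]
[ 0  -15  -22  -11  |  -81 ]
[ 0    0    2    4  |   12 ]
[ 0    0    0  -14  |  -28 ]
Back-substitution:
v = (-28) / -14 = 2
u = (12 - (4)*(2)) / 2 = 2
t = (-81 - (-22)*(2) - (-11)*(2)) / -15 = 1
s = (-24 - (-3)*(1) - (-5)*(2) - (-3)*(2)) / 1 = -5

(-5, 1, 2, 2)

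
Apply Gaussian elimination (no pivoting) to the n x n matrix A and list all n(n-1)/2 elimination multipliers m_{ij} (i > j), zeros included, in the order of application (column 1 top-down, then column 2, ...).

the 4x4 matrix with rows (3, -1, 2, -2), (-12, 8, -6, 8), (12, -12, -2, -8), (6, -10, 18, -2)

Forward elimination:
R2 <- R2 - (-4)*R1:  [ 0  4  2  0 ]
R3 <- R3 - (4)*R1:  [   0   -8  -10    0 ]
R4 <- R4 - (2)*R1:  [  0  -8  14   2 ]
R3 <- R3 - (-2)*R2:  [  0   0  -6   0 ]
R4 <- R4 - (-2)*R2:  [  0   0  18   2 ]
R4 <- R4 - (-3)*R3:  [ 0  0  0  2 ]
Multipliers (in order of application): m_{21} = -4, m_{31} = 4, m_{41} = 2, m_{32} = -2, m_{42} = -2, m_{43} = -3

multipliers: -4, 4, 2, -2, -2, -3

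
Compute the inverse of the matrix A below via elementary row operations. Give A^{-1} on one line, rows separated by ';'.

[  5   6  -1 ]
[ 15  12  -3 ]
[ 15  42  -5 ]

Gauss-Jordan on [A | I]:
R1 <- (1/5)*R1:  [    1   6/5  -1/5  |   1/5     0     0 ]
R2 <- R2 - (15)*R1:  [  0  -6   0  |  -3   1   0 ]
R3 <- R3 - (15)*R1:  [  0  24  -2  |  -3   0   1 ]
R2 <- (1/-6)*R2:  [    0     1     0  |   1/2  -1/6     0 ]
R1 <- R1 - (6/5)*R2:  [    1     0  -1/5  |  -2/5   1/5     0 ]
R3 <- R3 - (24)*R2:  [   0    0   -2  |  -15    4    1 ]
R3 <- (1/-2)*R3:  [    0     0     1  |  15/2    -2  -1/2 ]
R1 <- R1 - (-1/5)*R3:  [     1      0      0  |  11/10   -1/5  -1/10 ]
Right block of [I | A^{-1}] is the inverse:
[ 11/10  -1/5  -1/10 ]
[   1/2  -1/6      0 ]
[  15/2    -2   -1/2 ]

inverse = [11/10 -1/5 -1/10; 1/2 -1/6 0; 15/2 -2 -1/2]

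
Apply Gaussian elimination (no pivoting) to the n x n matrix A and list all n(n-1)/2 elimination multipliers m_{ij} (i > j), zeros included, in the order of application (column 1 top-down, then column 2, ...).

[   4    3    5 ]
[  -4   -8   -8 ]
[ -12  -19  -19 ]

multipliers: -1, -3, 2

Forward elimination:
R2 <- R2 - (-1)*R1:  [  0  -5  -3 ]
R3 <- R3 - (-3)*R1:  [   0  -10   -4 ]
R3 <- R3 - (2)*R2:  [ 0  0  2 ]
Multipliers (in order of application): m_{21} = -1, m_{31} = -3, m_{32} = 2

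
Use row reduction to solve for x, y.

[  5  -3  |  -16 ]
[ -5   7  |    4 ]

(-5, -3)

Forward elimination on [A|b]:
R2 <- R2 - (-1)*R1:  [   0    4  -12 ]
Row echelon form:
[ 5  -3  |  -16 ]
[ 0   4  |  -12 ]
Back-substitution:
y = (-12) / 4 = -3
x = (-16 - (-3)*(-3)) / 5 = -5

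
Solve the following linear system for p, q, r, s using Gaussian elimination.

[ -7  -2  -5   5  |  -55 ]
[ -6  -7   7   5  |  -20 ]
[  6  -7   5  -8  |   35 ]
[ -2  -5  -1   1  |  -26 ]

(2, 3, 4, -3)

Forward elimination on [A|b]:
R2 <- R2 - (6/7)*R1:  [     0  -37/7   79/7    5/7  190/7 ]
R3 <- R3 - (-6/7)*R1:  [     0  -61/7    5/7  -26/7  -85/7 ]
R4 <- R4 - (2/7)*R1:  [     0  -31/7    3/7   -3/7  -72/7 ]
R3 <- R3 - (61/37)*R2:  [        0         0   -662/37   -181/37  -2105/37 ]
R4 <- R4 - (31/37)*R2:  [        0         0   -334/37    -38/37  -1222/37 ]
R4 <- R4 - (167/331)*R3:  [         0          0          0    477/331  -1431/331 ]
Row echelon form:
[ -7     -2       -5        5  |        -55 ]
[  0  -37/7     79/7      5/7  |      190/7 ]
[  0      0  -662/37  -181/37  |   -2105/37 ]
[  0      0        0  477/331  |  -1431/331 ]
Back-substitution:
s = (-1431/331) / (477/331) = -3
r = (-2105/37 - (-181/37)*(-3)) / (-662/37) = 4
q = (190/7 - (79/7)*(4) - (5/7)*(-3)) / (-37/7) = 3
p = (-55 - (-2)*(3) - (-5)*(4) - (5)*(-3)) / -7 = 2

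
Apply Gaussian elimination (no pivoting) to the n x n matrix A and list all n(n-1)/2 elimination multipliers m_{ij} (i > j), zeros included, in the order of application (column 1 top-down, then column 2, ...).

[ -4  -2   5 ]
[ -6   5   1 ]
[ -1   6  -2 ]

multipliers: 3/2, 1/4, 13/16

Forward elimination:
R2 <- R2 - (3/2)*R1:  [     0      8  -13/2 ]
R3 <- R3 - (1/4)*R1:  [     0   13/2  -13/4 ]
R3 <- R3 - (13/16)*R2:  [     0      0  65/32 ]
Multipliers (in order of application): m_{21} = 3/2, m_{31} = 1/4, m_{32} = 13/16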